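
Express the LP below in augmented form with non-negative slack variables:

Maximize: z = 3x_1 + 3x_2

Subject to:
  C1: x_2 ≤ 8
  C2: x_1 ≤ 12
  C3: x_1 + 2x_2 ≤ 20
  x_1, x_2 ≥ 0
max z = 3x_1 + 3x_2

s.t.
  x_2 + s1 = 8
  x_1 + s2 = 12
  x_1 + 2x_2 + s3 = 20
  x_1, x_2, s1, s2, s3 ≥ 0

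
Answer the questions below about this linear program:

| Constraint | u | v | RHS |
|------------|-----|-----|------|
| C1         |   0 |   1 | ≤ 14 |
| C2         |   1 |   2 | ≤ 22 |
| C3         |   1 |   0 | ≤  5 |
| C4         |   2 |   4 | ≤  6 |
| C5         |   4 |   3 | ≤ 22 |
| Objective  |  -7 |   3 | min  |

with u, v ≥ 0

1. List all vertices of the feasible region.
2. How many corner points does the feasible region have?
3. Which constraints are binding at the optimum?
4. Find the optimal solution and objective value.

1. (0, 0), (3, 0), (0, 1.5)
2. 3
3. C4, v ≥ 0
4. u = 3, v = 0, z = -21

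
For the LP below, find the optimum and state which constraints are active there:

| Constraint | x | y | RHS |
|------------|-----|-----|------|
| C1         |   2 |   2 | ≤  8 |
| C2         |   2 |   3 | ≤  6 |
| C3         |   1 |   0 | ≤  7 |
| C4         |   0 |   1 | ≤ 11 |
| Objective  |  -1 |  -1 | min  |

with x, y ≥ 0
Optimal: x = 3, y = 0
Slack at optimum:
  C1: slack = 2
  C2: slack = 0 (binding)
  C3: slack = 4
  C4: slack = 11
  x ≥ 0: x = 3
  y ≥ 0: y = 0 (binding)
Binding constraints: C2, y ≥ 0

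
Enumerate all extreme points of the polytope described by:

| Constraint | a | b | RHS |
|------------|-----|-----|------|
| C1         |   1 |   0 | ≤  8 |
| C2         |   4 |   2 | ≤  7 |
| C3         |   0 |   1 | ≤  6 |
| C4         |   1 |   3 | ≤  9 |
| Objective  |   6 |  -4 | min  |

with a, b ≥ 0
Each vertex is the intersection of two constraint boundaries that also satisfies all remaining constraints:
  a = 0 and b = 0 → (0, 0)
  4a + 2b = 7 and b = 0 → (1.75, 0)
  4a + 2b = 7 and a + 3b = 9 → (0.3, 2.9)
  a + 3b = 9 and a = 0 → (0, 3)

Vertices: (0, 0), (1.75, 0), (0.3, 2.9), (0, 3)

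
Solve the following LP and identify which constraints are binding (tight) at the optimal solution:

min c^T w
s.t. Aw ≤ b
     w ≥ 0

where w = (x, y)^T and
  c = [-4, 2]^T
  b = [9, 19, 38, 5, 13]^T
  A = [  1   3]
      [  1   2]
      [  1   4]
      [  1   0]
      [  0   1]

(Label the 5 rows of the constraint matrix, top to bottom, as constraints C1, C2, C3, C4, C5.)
Optimal: x = 5, y = 0
Slack at optimum:
  C1: slack = 4
  C2: slack = 14
  C3: slack = 33
  C4: slack = 0 (binding)
  C5: slack = 13
  x ≥ 0: x = 5
  y ≥ 0: y = 0 (binding)
Binding constraints: C4, y ≥ 0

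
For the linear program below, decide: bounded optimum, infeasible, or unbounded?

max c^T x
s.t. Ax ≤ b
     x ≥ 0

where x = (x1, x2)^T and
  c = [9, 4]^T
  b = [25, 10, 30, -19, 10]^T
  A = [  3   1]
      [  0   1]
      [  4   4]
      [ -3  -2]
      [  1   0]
The point (7.5, 0) satisfies every constraint, so the LP is feasible; the constraints give x1 ≤ 10 and x2 ≤ 10, which with x1, x2 ≥ 0 keep the feasible region inside a bounded box. A feasible, bounded LP attains a finite optimum at a vertex.

Evaluating z = 9x1 + 4x2 at each vertex:
  (6.333, 0): z = 57
  (7.5, 0): z = 67.5
  (4, 3.5): z = 50

The LP has an optimal solution: (7.5, 0) with z = 67.5.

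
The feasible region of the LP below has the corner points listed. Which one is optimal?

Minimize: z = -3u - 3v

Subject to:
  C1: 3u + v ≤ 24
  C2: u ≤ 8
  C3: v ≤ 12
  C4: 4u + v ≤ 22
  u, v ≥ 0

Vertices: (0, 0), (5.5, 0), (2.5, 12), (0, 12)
(2.5, 12) with z = -43.5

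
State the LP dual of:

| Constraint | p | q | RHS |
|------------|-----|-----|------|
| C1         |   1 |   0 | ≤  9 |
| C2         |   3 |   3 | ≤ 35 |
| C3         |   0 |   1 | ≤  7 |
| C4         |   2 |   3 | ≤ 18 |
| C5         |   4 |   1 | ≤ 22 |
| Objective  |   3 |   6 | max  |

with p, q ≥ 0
Minimize: z = 9y1 + 35y2 + 7y3 + 18y4 + 22y5

Subject to:
  C1: -y1 - 3y2 - 2y4 - 4y5 ≤ -3
  C2: -3y2 - y3 - 3y4 - y5 ≤ -6
  y1, y2, y3, y4, y5 ≥ 0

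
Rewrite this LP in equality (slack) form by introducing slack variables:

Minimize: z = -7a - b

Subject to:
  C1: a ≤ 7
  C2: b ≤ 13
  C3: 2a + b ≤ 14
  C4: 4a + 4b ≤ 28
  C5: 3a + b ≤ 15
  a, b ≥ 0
min z = -7a - b

s.t.
  a + s1 = 7
  b + s2 = 13
  2a + b + s3 = 14
  4a + 4b + s4 = 28
  3a + b + s5 = 15
  a, b, s1, s2, s3, s4, s5 ≥ 0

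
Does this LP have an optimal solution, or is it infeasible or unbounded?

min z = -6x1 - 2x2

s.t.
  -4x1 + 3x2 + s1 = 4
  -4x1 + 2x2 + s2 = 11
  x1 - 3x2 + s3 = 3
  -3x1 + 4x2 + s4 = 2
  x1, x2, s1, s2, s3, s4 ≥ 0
Feasible point: (0, 0) satisfies every constraint, so the LP is feasible.
Direction d = (3, 1): for each constraint row a, a·d ≤ 0 —
  (-4)(3) + (3)(1) = -9 ≤ 0
  (-4)(3) + (2)(1) = -10 ≤ 0
  (1)(3) + (-3)(1) = 0 ≤ 0
  (-3)(3) + (4)(1) = -5 ≤ 0
and d ≥ 0, so (0, 0) + t·d stays feasible for every t ≥ 0. Along this ray z = -6x1 - 2x2 changes by -20 per unit t, so z → −∞.

Unbounded — the objective can decrease without bound over the feasible region.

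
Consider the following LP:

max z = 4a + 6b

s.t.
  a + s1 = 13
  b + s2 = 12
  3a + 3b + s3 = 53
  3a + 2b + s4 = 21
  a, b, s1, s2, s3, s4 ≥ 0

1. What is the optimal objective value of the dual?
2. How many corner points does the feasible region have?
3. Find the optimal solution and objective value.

1. 63 (by strong duality, equal to the primal optimum)
2. 3
3. a = 0, b = 10.5, z = 63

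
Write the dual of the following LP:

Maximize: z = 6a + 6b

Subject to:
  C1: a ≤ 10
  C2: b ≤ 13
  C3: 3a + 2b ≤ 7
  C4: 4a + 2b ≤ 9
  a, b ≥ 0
Minimize: z = 10y1 + 13y2 + 7y3 + 9y4

Subject to:
  C1: -y1 - 3y3 - 4y4 ≤ -6
  C2: -y2 - 2y3 - 2y4 ≤ -6
  y1, y2, y3, y4 ≥ 0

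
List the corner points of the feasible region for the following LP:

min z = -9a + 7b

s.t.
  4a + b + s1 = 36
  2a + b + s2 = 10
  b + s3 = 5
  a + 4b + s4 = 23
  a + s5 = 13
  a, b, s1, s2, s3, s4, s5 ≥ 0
Each vertex is the intersection of two constraint boundaries that also satisfies all remaining constraints:
  a = 0 and b = 0 → (0, 0)
  2a + b = 10 and b = 0 → (5, 0)
  2a + b = 10 and b = 5 → (2.5, 5)
  b = 5 and a = 0 → (0, 5)

Vertices: (0, 0), (5, 0), (2.5, 5), (0, 5)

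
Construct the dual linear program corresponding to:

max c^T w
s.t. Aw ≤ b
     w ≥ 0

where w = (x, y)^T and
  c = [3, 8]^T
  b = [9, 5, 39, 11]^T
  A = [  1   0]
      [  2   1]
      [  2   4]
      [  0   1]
Minimize: z = 9y1 + 5y2 + 39y3 + 11y4

Subject to:
  C1: -y1 - 2y2 - 2y3 ≤ -3
  C2: -y2 - 4y3 - y4 ≤ -8
  y1, y2, y3, y4 ≥ 0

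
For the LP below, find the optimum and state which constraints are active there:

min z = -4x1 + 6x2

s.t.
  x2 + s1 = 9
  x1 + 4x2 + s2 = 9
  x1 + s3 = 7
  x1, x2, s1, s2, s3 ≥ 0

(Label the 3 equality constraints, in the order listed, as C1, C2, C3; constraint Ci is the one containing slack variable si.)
Optimal: x1 = 7, x2 = 0
Binding: C3, x2 ≥ 0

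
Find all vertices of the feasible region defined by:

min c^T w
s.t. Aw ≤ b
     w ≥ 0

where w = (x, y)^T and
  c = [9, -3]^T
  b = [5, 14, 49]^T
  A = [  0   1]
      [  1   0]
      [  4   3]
Each vertex is the intersection of two constraint boundaries that also satisfies all remaining constraints:
  x = 0 and y = 0 → (0, 0)
  4x + 3y = 49 and y = 0 → (12.25, 0)
  y = 5 and 4x + 3y = 49 → (8.5, 5)
  y = 5 and x = 0 → (0, 5)

Vertices: (0, 0), (12.25, 0), (8.5, 5), (0, 5)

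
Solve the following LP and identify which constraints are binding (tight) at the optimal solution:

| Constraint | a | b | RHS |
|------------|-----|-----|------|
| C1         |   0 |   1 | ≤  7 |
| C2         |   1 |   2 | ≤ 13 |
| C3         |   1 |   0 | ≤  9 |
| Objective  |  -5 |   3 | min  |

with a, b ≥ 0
Optimal: a = 9, b = 0
Binding: C3, b ≥ 0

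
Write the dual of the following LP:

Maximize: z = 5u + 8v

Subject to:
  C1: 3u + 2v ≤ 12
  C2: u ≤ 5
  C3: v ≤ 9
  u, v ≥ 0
Minimize: z = 12y1 + 5y2 + 9y3

Subject to:
  C1: -3y1 - y2 ≤ -5
  C2: -2y1 - y3 ≤ -8
  y1, y2, y3 ≥ 0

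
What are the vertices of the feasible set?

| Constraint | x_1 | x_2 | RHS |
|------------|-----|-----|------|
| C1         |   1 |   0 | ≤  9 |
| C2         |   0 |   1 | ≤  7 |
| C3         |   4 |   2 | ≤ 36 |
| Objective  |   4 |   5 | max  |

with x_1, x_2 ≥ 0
Each vertex is the intersection of two constraint boundaries that also satisfies all remaining constraints:
  x_1 = 0 and x_2 = 0 → (0, 0)
  x_1 = 9 and 4x_1 + 2x_2 = 36 → (9, 0)
  x_2 = 7 and 4x_1 + 2x_2 = 36 → (5.5, 7)
  x_2 = 7 and x_1 = 0 → (0, 7)

Vertices: (0, 0), (9, 0), (5.5, 7), (0, 7)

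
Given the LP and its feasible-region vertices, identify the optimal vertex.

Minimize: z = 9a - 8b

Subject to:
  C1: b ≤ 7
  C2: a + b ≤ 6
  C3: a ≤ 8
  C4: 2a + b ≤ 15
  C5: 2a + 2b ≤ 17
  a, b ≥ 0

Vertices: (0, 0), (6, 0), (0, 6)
(0, 6) with z = -48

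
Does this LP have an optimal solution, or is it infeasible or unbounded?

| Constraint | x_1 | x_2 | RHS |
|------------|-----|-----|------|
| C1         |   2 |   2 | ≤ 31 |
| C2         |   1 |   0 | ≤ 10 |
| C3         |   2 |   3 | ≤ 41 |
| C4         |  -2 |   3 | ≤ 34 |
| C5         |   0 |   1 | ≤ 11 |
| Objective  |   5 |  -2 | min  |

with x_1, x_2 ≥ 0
The point (0, 11) satisfies every constraint, so the LP is feasible; the constraints give x_1 ≤ 10 and x_2 ≤ 11, which with x_1, x_2 ≥ 0 keep the feasible region inside a bounded box. A feasible, bounded LP attains a finite optimum at a vertex.

Evaluating z = 5x_1 - 2x_2 at each vertex:
  (0, 0): z = 0
  (10, 0): z = 50
  (10, 5.5): z = 39
  (5.5, 10): z = 7.5
  (4, 11): z = -2
  (0, 11): z = -22

Feasible with finite optimum z* = -22 at (0, 11).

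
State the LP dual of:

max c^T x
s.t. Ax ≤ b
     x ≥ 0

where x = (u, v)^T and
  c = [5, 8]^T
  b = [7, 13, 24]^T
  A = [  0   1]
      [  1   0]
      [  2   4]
Minimize: z = 7y1 + 13y2 + 24y3

Subject to:
  C1: -y2 - 2y3 ≤ -5
  C2: -y1 - 4y3 ≤ -8
  y1, y2, y3 ≥ 0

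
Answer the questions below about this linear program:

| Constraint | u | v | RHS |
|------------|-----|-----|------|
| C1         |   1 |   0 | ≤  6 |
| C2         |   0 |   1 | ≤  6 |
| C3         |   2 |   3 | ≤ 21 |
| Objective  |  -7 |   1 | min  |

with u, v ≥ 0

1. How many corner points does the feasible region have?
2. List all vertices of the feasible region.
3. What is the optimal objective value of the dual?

1. 5
2. (0, 0), (6, 0), (6, 3), (1.5, 6), (0, 6)
3. -42 (by strong duality, equal to the primal optimum)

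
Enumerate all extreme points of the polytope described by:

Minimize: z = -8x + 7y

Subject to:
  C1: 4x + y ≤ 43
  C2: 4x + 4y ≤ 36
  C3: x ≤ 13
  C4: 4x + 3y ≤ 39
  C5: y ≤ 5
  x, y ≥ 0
Each vertex is the intersection of two constraint boundaries that also satisfies all remaining constraints:
  x = 0 and y = 0 → (0, 0)
  4x + 4y = 36 and y = 0 → (9, 0)
  4x + 4y = 36 and y = 5 → (4, 5)
  y = 5 and x = 0 → (0, 5)

Vertices: (0, 0), (9, 0), (4, 5), (0, 5)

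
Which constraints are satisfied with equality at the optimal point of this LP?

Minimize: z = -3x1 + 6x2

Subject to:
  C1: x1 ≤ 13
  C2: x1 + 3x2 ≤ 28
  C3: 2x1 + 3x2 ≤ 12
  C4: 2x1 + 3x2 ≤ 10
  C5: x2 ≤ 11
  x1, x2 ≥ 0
Optimal: x1 = 5, x2 = 0
Binding: C4, x2 ≥ 0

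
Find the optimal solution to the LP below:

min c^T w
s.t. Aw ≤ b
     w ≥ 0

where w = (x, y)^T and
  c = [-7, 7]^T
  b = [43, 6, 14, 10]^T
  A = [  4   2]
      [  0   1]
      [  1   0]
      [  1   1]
Each vertex is the intersection of two constraint boundaries that also satisfies all remaining constraints:
  x = 0 and y = 0 → (0, 0)
  x + y = 10 and y = 0 → (10, 0)
  y = 6 and x + y = 10 → (4, 6)
  y = 6 and x = 0 → (0, 6)

Evaluating z = -7x + 7y at each vertex:
  (0, 0): z = 0
  (10, 0): z = -70
  (4, 6): z = 14
  (0, 6): z = 42

The minimum is at (10, 0) with z = -70.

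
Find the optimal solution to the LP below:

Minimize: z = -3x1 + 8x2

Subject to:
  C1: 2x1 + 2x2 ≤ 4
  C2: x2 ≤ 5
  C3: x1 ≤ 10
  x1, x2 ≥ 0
x1 = 2, x2 = 0, z = -6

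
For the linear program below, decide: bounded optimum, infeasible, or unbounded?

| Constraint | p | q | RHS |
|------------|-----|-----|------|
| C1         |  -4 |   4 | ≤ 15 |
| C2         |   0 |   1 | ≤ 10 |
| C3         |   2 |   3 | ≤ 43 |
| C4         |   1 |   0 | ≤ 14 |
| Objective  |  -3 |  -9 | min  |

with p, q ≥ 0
The point (6.5, 10) satisfies every constraint, so the LP is feasible; the constraints give p ≤ 14 and q ≤ 10, which with p, q ≥ 0 keep the feasible region inside a bounded box. A feasible, bounded LP attains a finite optimum at a vertex.

Evaluating z = -3p - 9q at each vertex:
  (0, 3.75): z = -33.75
  (0, 0): z = 0
  (14, 0): z = -42
  (14, 5): z = -87
  (6.5, 10): z = -109.5
  (6.25, 10): z = -108.8

Bounded optimum: z* = -109.5 at (6.5, 10).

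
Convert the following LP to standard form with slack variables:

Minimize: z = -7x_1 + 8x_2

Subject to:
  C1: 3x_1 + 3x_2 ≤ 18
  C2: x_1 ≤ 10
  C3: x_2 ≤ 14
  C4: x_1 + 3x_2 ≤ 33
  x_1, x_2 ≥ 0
min z = -7x_1 + 8x_2

s.t.
  3x_1 + 3x_2 + s1 = 18
  x_1 + s2 = 10
  x_2 + s3 = 14
  x_1 + 3x_2 + s4 = 33
  x_1, x_2, s1, s2, s3, s4 ≥ 0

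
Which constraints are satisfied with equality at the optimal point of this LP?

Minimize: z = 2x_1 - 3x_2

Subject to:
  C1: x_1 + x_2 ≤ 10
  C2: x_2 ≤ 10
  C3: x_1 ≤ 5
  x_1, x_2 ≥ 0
Optimal: x_1 = 0, x_2 = 10
Slack at optimum:
  C1: slack = 0 (binding)
  C2: slack = 0 (binding)
  C3: slack = 5
  x_1 ≥ 0: x_1 = 0 (binding)
  x_2 ≥ 0: x_2 = 10
Binding constraints: C1, C2, x_1 ≥ 0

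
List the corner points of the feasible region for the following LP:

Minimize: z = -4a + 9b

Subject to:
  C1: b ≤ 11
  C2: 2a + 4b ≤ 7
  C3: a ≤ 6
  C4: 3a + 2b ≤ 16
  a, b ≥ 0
Each vertex is the intersection of two constraint boundaries that also satisfies all remaining constraints:
  a = 0 and b = 0 → (0, 0)
  2a + 4b = 7 and b = 0 → (3.5, 0)
  2a + 4b = 7 and a = 0 → (0, 1.75)

Vertices: (0, 0), (3.5, 0), (0, 1.75)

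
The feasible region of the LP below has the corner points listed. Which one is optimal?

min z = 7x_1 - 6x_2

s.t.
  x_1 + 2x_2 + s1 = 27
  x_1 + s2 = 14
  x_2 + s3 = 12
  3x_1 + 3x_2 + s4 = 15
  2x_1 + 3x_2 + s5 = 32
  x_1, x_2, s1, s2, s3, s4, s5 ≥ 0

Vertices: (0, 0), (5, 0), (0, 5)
(0, 5) with z = -30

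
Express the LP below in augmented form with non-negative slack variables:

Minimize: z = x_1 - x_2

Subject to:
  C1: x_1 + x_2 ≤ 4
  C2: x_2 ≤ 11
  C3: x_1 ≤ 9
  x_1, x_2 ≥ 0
min z = x_1 - x_2

s.t.
  x_1 + x_2 + s1 = 4
  x_2 + s2 = 11
  x_1 + s3 = 9
  x_1, x_2, s1, s2, s3 ≥ 0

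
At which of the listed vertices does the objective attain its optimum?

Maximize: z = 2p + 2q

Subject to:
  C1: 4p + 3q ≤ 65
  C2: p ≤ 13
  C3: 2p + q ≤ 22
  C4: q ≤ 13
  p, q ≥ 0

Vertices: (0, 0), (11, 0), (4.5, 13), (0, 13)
Evaluating z = 2p + 2q at each vertex:
  (0, 0): z = 0
  (11, 0): z = 22
  (4.5, 13): z = 35
  (0, 13): z = 26

The largest value is z = 35, attained at (4.5, 13).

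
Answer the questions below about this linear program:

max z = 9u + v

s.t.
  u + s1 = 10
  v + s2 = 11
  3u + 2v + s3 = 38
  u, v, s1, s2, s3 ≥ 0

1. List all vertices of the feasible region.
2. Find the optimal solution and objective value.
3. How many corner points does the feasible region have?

1. (0, 0), (10, 0), (10, 4), (5.333, 11), (0, 11)
2. u = 10, v = 4, z = 94
3. 5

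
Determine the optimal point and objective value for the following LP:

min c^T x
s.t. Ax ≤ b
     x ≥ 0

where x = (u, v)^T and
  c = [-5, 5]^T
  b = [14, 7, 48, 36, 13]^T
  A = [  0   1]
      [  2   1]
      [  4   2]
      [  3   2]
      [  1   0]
u = 3.5, v = 0, z = -17.5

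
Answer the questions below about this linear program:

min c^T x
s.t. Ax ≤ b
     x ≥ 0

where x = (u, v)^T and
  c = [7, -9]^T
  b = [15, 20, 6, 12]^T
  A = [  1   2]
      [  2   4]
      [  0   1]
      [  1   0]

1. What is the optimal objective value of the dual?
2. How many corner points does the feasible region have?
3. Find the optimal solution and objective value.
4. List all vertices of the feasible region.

1. -45 (by strong duality, equal to the primal optimum)
2. 3
3. u = 0, v = 5, z = -45
4. (0, 0), (10, 0), (0, 5)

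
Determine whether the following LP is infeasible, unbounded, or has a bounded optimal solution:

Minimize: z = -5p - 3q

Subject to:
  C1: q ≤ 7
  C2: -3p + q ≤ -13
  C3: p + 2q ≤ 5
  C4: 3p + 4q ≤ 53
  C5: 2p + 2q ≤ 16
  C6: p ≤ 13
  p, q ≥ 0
The point (5, 0) satisfies every constraint, so the LP is feasible; the constraints give p ≤ 13 and q ≤ 7, which with p, q ≥ 0 keep the feasible region inside a bounded box. A feasible, bounded LP attains a finite optimum at a vertex.

Bounded optimum: z* = -25 at (5, 0).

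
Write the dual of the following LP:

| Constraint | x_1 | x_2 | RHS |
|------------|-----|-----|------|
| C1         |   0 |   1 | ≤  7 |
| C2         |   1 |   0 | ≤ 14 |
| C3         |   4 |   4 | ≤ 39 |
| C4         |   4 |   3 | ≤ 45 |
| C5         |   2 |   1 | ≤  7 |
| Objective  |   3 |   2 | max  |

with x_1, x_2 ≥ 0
Minimize: z = 7y1 + 14y2 + 39y3 + 45y4 + 7y5

Subject to:
  C1: -y2 - 4y3 - 4y4 - 2y5 ≤ -3
  C2: -y1 - 4y3 - 3y4 - y5 ≤ -2
  y1, y2, y3, y4, y5 ≥ 0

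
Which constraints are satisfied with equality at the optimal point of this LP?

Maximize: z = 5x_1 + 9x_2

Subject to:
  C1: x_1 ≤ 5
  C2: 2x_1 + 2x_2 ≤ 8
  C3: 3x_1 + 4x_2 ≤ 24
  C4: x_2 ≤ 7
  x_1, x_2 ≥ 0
Optimal: x_1 = 0, x_2 = 4
Slack at optimum:
  C1: slack = 5
  C2: slack = 0 (binding)
  C3: slack = 8
  C4: slack = 3
  x_1 ≥ 0: x_1 = 0 (binding)
  x_2 ≥ 0: x_2 = 4
Binding constraints: C2, x_1 ≥ 0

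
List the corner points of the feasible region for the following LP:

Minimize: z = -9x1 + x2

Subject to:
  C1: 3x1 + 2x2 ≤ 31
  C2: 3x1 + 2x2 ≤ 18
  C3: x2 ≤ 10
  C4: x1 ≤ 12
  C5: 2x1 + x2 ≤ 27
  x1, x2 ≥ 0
Each vertex is the intersection of two constraint boundaries that also satisfies all remaining constraints:
  x1 = 0 and x2 = 0 → (0, 0)
  3x1 + 2x2 = 18 and x2 = 0 → (6, 0)
  3x1 + 2x2 = 18 and x1 = 0 → (0, 9)

Vertices: (0, 0), (6, 0), (0, 9)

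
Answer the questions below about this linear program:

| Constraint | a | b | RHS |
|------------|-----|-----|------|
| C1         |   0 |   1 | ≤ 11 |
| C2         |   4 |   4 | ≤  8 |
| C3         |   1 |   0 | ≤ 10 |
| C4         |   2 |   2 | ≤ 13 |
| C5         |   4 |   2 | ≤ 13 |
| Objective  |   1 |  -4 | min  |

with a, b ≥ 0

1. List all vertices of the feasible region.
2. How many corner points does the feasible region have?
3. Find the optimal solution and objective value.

1. (0, 0), (2, 0), (0, 2)
2. 3
3. a = 0, b = 2, z = -8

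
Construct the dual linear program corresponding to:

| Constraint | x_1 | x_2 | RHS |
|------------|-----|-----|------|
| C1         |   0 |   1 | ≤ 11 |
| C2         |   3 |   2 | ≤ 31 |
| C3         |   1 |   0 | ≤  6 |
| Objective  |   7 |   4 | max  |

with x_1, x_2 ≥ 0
Minimize: z = 11y1 + 31y2 + 6y3

Subject to:
  C1: -3y2 - y3 ≤ -7
  C2: -y1 - 2y2 ≤ -4
  y1, y2, y3 ≥ 0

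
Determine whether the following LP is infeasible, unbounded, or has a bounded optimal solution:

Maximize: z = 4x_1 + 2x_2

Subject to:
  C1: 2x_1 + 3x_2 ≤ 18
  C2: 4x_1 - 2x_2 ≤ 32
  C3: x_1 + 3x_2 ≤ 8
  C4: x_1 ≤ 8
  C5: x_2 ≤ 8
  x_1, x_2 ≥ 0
The point (8, 0) satisfies every constraint, so the LP is feasible; the constraints give x_1 ≤ 8 and x_2 ≤ 8, which with x_1, x_2 ≥ 0 keep the feasible region inside a bounded box. A feasible, bounded LP attains a finite optimum at a vertex.

Feasible with finite optimum z* = 32 at (8, 0).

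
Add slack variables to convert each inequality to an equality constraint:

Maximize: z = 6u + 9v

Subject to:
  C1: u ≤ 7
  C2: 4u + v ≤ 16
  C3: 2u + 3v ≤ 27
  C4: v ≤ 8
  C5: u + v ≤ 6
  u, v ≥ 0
max z = 6u + 9v

s.t.
  u + s1 = 7
  4u + v + s2 = 16
  2u + 3v + s3 = 27
  v + s4 = 8
  u + v + s5 = 6
  u, v, s1, s2, s3, s4, s5 ≥ 0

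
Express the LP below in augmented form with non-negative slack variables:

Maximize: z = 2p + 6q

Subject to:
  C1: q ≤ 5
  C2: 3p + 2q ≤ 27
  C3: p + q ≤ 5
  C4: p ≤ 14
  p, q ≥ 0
max z = 2p + 6q

s.t.
  q + s1 = 5
  3p + 2q + s2 = 27
  p + q + s3 = 5
  p + s4 = 14
  p, q, s1, s2, s3, s4 ≥ 0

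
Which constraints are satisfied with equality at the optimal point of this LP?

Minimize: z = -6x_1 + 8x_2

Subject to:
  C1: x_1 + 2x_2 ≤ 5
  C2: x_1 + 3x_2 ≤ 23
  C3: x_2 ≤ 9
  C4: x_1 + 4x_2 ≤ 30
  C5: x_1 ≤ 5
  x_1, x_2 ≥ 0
Optimal: x_1 = 5, x_2 = 0
Slack at optimum:
  C1: slack = 0 (binding)
  C2: slack = 18
  C3: slack = 9
  C4: slack = 25
  C5: slack = 0 (binding)
  x_1 ≥ 0: x_1 = 5
  x_2 ≥ 0: x_2 = 0 (binding)
Binding constraints: C1, C5, x_2 ≥ 0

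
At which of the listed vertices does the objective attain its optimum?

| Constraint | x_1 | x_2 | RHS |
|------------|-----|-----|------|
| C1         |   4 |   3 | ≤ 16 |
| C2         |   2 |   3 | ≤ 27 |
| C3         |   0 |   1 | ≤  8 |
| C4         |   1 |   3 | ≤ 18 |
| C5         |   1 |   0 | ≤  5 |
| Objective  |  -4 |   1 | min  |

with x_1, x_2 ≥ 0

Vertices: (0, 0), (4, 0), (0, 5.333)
Evaluating z = -4x_1 + x_2 at each vertex:
  (0, 0): z = 0
  (4, 0): z = -16
  (0, 5.333): z = 5.333

The smallest value is z = -16, attained at (4, 0).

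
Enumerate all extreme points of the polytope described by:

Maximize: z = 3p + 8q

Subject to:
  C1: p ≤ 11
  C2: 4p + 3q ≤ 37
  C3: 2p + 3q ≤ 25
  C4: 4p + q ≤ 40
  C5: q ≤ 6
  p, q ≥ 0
Each vertex is the intersection of two constraint boundaries that also satisfies all remaining constraints:
  p = 0 and q = 0 → (0, 0)
  4p + 3q = 37 and q = 0 → (9.25, 0)
  4p + 3q = 37 and 2p + 3q = 25 → (6, 4.333)
  2p + 3q = 25 and q = 6 → (3.5, 6)
  q = 6 and p = 0 → (0, 6)

Vertices: (0, 0), (9.25, 0), (6, 4.333), (3.5, 6), (0, 6)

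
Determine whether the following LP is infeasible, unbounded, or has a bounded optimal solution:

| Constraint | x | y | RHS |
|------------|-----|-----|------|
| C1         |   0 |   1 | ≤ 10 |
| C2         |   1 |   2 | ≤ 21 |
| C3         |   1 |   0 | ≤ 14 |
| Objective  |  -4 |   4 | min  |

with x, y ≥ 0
The point (14, 0) satisfies every constraint, so the LP is feasible; the constraints give x ≤ 14 and y ≤ 10, which with x, y ≥ 0 keep the feasible region inside a bounded box. A feasible, bounded LP attains a finite optimum at a vertex.

The LP has an optimal solution: (14, 0) with z = -56.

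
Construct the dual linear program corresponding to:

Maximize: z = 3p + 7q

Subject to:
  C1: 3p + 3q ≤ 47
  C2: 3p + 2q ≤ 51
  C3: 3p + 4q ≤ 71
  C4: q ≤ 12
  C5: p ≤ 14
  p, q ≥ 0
Minimize: z = 47y1 + 51y2 + 71y3 + 12y4 + 14y5

Subject to:
  C1: -3y1 - 3y2 - 3y3 - y5 ≤ -3
  C2: -3y1 - 2y2 - 4y3 - y4 ≤ -7
  y1, y2, y3, y4, y5 ≥ 0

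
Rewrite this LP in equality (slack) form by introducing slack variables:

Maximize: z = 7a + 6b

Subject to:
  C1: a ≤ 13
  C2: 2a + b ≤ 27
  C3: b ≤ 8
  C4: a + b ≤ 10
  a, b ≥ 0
max z = 7a + 6b

s.t.
  a + s1 = 13
  2a + b + s2 = 27
  b + s3 = 8
  a + b + s4 = 10
  a, b, s1, s2, s3, s4 ≥ 0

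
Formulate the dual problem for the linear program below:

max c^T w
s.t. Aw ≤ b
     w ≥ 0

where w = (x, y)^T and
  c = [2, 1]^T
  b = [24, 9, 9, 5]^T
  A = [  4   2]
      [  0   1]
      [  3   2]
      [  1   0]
Minimize: z = 24y1 + 9y2 + 9y3 + 5y4

Subject to:
  C1: -4y1 - 3y3 - y4 ≤ -2
  C2: -2y1 - y2 - 2y3 ≤ -1
  y1, y2, y3, y4 ≥ 0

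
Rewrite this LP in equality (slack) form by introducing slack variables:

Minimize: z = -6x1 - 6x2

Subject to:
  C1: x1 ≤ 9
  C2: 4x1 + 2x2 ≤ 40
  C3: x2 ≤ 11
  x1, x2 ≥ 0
min z = -6x1 - 6x2

s.t.
  x1 + s1 = 9
  4x1 + 2x2 + s2 = 40
  x2 + s3 = 11
  x1, x2, s1, s2, s3 ≥ 0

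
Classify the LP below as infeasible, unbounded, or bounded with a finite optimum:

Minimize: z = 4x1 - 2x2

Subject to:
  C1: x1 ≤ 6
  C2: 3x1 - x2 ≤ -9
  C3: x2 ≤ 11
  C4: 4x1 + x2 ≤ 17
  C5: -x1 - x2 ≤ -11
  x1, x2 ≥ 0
The point (0, 11) satisfies every constraint, so the LP is feasible; the constraints give x1 ≤ 6 and x2 ≤ 11, which with x1, x2 ≥ 0 keep the feasible region inside a bounded box. A feasible, bounded LP attains a finite optimum at a vertex.

Evaluating z = 4x1 - 2x2 at each vertex:
  (0.5, 10.5): z = -19
  (0.6667, 11): z = -19.33
  (0, 11): z = -22

Feasible with finite optimum z* = -22 at (0, 11).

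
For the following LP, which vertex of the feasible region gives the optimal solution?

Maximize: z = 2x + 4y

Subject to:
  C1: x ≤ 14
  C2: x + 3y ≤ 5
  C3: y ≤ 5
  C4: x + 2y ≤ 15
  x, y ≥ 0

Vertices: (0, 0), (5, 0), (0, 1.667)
Evaluating z = 2x + 4y at each vertex:
  (0, 0): z = 0
  (5, 0): z = 10
  (0, 1.667): z = 6.667

The largest value is z = 10, attained at (5, 0).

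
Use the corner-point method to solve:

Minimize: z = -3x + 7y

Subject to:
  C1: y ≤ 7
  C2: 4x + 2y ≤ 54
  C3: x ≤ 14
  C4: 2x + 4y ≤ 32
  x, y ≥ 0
Each vertex is the intersection of two constraint boundaries that also satisfies all remaining constraints:
  x = 0 and y = 0 → (0, 0)
  4x + 2y = 54 and y = 0 → (13.5, 0)
  4x + 2y = 54 and 2x + 4y = 32 → (12.67, 1.667)
  y = 7 and 2x + 4y = 32 → (2, 7)
  y = 7 and x = 0 → (0, 7)

Evaluating z = -3x + 7y at each vertex:
  (0, 0): z = 0
  (13.5, 0): z = -40.5
  (12.67, 1.667): z = -26.33
  (2, 7): z = 43
  (0, 7): z = 49

The minimum is at (13.5, 0) with z = -40.5.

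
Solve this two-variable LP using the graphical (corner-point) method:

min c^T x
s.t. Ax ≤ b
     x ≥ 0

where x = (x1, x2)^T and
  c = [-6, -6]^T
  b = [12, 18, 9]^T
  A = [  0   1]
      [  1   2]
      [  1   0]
x1 = 9, x2 = 4.5, z = -81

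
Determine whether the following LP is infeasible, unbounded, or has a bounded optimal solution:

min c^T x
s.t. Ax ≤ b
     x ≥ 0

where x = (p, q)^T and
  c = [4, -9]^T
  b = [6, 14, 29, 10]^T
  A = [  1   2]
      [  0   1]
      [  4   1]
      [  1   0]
The point (0, 3) satisfies every constraint, so the LP is feasible; the constraints give p ≤ 10 and q ≤ 14, which with p, q ≥ 0 keep the feasible region inside a bounded box. A feasible, bounded LP attains a finite optimum at a vertex.

The LP has an optimal solution: (0, 3) with z = -27.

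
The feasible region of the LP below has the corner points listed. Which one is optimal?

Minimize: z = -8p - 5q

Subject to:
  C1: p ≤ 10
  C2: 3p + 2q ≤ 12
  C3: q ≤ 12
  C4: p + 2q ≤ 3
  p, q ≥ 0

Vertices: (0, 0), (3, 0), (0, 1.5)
(3, 0) with z = -24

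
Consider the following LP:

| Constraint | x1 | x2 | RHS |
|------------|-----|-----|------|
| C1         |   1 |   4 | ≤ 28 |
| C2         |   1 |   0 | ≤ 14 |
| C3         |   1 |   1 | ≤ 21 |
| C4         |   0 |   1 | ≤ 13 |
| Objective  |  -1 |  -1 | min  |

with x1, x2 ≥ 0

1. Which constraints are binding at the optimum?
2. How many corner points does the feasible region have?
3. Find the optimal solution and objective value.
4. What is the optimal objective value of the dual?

1. C1, C2
2. 4
3. x1 = 14, x2 = 3.5, z = -17.5
4. -17.5 (by strong duality, equal to the primal optimum)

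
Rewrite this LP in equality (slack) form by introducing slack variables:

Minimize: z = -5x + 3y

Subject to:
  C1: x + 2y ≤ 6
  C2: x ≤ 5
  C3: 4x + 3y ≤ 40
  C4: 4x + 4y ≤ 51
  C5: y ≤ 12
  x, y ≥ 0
min z = -5x + 3y

s.t.
  x + 2y + s1 = 6
  x + s2 = 5
  4x + 3y + s3 = 40
  4x + 4y + s4 = 51
  y + s5 = 12
  x, y, s1, s2, s3, s4, s5 ≥ 0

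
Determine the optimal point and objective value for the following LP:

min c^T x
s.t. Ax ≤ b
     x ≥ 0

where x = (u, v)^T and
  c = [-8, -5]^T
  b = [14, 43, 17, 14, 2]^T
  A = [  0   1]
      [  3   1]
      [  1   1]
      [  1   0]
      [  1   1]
Each vertex is the intersection of two constraint boundaries that also satisfies all remaining constraints:
  u = 0 and v = 0 → (0, 0)
  u + v = 2 and v = 0 → (2, 0)
  u + v = 2 and u = 0 → (0, 2)

Evaluating z = -8u - 5v at each vertex:
  (0, 0): z = 0
  (2, 0): z = -16
  (0, 2): z = -10

The minimum is at (2, 0) with z = -16.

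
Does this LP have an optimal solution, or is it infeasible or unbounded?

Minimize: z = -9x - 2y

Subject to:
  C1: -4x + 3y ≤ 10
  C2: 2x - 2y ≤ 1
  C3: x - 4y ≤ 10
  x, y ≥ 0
Feasible point: (0, 0) satisfies every constraint, so the LP is feasible.
Direction d = (1, 1): for each constraint row a, a·d ≤ 0 —
  (-4)(1) + (3)(1) = -1 ≤ 0
  (2)(1) + (-2)(1) = 0 ≤ 0
  (1)(1) + (-4)(1) = -3 ≤ 0
and d ≥ 0, so (0, 0) + t·d stays feasible for every t ≥ 0. Along this ray z = -9x - 2y changes by -11 per unit t, so z → −∞.

Unbounded: there is a feasible ray along which z → −∞.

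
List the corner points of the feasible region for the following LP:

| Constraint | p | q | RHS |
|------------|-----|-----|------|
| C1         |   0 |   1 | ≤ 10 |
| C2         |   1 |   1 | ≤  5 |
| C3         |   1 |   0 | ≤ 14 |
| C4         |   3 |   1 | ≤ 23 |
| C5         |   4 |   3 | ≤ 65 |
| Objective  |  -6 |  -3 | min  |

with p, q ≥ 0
Each vertex is the intersection of two constraint boundaries that also satisfies all remaining constraints:
  p = 0 and q = 0 → (0, 0)
  p + q = 5 and q = 0 → (5, 0)
  p + q = 5 and p = 0 → (0, 5)

Vertices: (0, 0), (5, 0), (0, 5)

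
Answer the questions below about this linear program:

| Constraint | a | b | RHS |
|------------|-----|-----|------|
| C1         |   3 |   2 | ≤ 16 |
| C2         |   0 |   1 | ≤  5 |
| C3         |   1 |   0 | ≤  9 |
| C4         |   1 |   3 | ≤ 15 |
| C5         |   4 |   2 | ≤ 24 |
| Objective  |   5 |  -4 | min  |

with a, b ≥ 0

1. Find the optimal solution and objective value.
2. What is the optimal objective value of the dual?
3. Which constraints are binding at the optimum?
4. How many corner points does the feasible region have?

1. a = 0, b = 5, z = -20
2. -20 (by strong duality, equal to the primal optimum)
3. C2, C4, a ≥ 0
4. 4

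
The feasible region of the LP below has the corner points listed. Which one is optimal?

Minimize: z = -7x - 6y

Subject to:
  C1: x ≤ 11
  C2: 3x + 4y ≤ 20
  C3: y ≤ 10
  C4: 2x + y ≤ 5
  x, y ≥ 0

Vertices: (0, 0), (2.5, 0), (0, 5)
(0, 5) with z = -30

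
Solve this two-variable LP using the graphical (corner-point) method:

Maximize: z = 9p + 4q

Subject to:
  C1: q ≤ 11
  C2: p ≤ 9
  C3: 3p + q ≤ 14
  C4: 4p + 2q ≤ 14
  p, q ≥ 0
Each vertex is the intersection of two constraint boundaries that also satisfies all remaining constraints:
  p = 0 and q = 0 → (0, 0)
  4p + 2q = 14 and q = 0 → (3.5, 0)
  4p + 2q = 14 and p = 0 → (0, 7)

Evaluating z = 9p + 4q at each vertex:
  (0, 0): z = 0
  (3.5, 0): z = 31.5
  (0, 7): z = 28

The maximum is at (3.5, 0) with z = 31.5.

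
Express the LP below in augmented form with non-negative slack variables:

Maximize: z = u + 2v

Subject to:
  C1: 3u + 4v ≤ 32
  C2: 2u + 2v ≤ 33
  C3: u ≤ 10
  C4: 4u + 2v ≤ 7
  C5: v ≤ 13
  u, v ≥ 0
max z = u + 2v

s.t.
  3u + 4v + s1 = 32
  2u + 2v + s2 = 33
  u + s3 = 10
  4u + 2v + s4 = 7
  v + s5 = 13
  u, v, s1, s2, s3, s4, s5 ≥ 0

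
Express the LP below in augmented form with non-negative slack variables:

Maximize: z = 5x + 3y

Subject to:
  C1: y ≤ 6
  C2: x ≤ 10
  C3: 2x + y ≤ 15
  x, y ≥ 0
max z = 5x + 3y

s.t.
  y + s1 = 6
  x + s2 = 10
  2x + y + s3 = 15
  x, y, s1, s2, s3 ≥ 0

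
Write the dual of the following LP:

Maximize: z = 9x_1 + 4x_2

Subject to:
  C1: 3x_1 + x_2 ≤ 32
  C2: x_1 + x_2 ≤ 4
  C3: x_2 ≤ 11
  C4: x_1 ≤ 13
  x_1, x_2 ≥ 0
Minimize: z = 32y1 + 4y2 + 11y3 + 13y4

Subject to:
  C1: -3y1 - y2 - y4 ≤ -9
  C2: -y1 - y2 - y3 ≤ -4
  y1, y2, y3, y4 ≥ 0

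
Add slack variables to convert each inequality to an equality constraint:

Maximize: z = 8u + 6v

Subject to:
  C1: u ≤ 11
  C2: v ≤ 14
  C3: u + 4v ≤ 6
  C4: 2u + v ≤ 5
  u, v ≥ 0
max z = 8u + 6v

s.t.
  u + s1 = 11
  v + s2 = 14
  u + 4v + s3 = 6
  2u + v + s4 = 5
  u, v, s1, s2, s3, s4 ≥ 0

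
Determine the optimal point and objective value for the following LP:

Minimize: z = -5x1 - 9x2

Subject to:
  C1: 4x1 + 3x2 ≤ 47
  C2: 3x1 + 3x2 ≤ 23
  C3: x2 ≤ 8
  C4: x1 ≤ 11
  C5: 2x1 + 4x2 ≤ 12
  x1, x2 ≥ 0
Each vertex is the intersection of two constraint boundaries that also satisfies all remaining constraints:
  x1 = 0 and x2 = 0 → (0, 0)
  2x1 + 4x2 = 12 and x2 = 0 → (6, 0)
  2x1 + 4x2 = 12 and x1 = 0 → (0, 3)

Evaluating z = -5x1 - 9x2 at each vertex:
  (0, 0): z = 0
  (6, 0): z = -30
  (0, 3): z = -27

The minimum is at (6, 0) with z = -30.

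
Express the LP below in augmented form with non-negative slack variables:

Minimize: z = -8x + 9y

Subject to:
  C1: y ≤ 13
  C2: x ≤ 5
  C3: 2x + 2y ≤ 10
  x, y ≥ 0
min z = -8x + 9y

s.t.
  y + s1 = 13
  x + s2 = 5
  2x + 2y + s3 = 10
  x, y, s1, s2, s3 ≥ 0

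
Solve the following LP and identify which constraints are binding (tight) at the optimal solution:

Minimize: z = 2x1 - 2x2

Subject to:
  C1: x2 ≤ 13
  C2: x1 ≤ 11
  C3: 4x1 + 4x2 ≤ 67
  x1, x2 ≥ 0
Optimal: x1 = 0, x2 = 13
Binding: C1, x1 ≥ 0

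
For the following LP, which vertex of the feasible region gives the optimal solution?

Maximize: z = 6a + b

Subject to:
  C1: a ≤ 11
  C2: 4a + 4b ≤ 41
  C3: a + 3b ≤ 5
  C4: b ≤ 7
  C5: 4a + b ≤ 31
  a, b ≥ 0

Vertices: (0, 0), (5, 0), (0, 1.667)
(5, 0) with z = 30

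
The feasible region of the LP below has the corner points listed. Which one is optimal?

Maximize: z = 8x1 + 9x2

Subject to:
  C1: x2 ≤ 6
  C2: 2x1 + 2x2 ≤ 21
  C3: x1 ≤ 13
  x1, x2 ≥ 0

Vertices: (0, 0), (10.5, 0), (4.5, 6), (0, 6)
(4.5, 6) with z = 90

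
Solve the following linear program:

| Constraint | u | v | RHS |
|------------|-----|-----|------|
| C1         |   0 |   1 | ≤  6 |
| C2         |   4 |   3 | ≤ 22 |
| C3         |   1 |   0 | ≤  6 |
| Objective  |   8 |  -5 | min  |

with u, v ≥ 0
Each vertex is the intersection of two constraint boundaries that also satisfies all remaining constraints:
  u = 0 and v = 0 → (0, 0)
  4u + 3v = 22 and v = 0 → (5.5, 0)
  v = 6 and 4u + 3v = 22 → (1, 6)
  v = 6 and u = 0 → (0, 6)

Evaluating z = 8u - 5v at each vertex:
  (0, 0): z = 0
  (5.5, 0): z = 44
  (1, 6): z = -22
  (0, 6): z = -30

The minimum is at (0, 6) with z = -30.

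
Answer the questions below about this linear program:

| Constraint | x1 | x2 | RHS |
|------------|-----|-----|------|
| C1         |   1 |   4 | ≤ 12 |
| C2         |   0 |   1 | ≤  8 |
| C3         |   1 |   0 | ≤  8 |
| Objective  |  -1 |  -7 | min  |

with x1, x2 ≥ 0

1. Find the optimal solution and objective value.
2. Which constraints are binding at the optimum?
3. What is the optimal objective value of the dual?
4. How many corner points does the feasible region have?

1. x1 = 0, x2 = 3, z = -21
2. C1, x1 ≥ 0
3. -21 (by strong duality, equal to the primal optimum)
4. 4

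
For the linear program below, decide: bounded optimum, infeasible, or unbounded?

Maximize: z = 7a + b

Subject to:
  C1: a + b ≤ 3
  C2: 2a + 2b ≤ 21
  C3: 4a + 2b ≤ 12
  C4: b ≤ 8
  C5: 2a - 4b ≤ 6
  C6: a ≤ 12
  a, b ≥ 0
The point (3, 0) satisfies every constraint, so the LP is feasible; the constraints give a ≤ 12 and b ≤ 8, which with a, b ≥ 0 keep the feasible region inside a bounded box. A feasible, bounded LP attains a finite optimum at a vertex.

Evaluating z = 7a + b at each vertex:
  (0, 0): z = 0
  (3, 0): z = 21
  (0, 3): z = 3

Bounded optimum: z* = 21 at (3, 0).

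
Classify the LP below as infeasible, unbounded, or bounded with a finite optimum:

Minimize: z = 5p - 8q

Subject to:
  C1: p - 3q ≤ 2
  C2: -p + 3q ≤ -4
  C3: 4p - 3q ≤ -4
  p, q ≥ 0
C1 requires p - 3q ≤ 2, while C2 (-p + 3q ≤ -4) is equivalent to p - 3q ≥ 4. Together they would need 4 ≤ p - 3q ≤ 2, which is impossible since 4 > 2. No point satisfies all constraints.

Infeasible: no point satisfies all constraints simultaneously.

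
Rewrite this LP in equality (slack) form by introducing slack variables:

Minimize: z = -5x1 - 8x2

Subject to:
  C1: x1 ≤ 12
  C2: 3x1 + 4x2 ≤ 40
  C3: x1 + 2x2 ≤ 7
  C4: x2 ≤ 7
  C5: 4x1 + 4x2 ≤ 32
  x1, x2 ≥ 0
min z = -5x1 - 8x2

s.t.
  x1 + s1 = 12
  3x1 + 4x2 + s2 = 40
  x1 + 2x2 + s3 = 7
  x2 + s4 = 7
  4x1 + 4x2 + s5 = 32
  x1, x2, s1, s2, s3, s4, s5 ≥ 0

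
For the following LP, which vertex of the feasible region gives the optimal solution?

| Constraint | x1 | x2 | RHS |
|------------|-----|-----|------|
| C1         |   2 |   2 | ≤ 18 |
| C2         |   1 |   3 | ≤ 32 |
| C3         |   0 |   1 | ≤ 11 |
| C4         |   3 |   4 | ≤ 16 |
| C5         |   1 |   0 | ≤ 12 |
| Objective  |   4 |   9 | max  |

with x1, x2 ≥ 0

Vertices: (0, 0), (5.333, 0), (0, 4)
Evaluating z = 4x1 + 9x2 at each vertex:
  (0, 0): z = 0
  (5.333, 0): z = 21.33
  (0, 4): z = 36

The largest value is z = 36, attained at (0, 4).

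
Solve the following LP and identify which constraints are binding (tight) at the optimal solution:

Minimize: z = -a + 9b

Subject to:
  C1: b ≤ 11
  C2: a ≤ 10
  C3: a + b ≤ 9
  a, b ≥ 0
Optimal: a = 9, b = 0
Slack at optimum:
  C1: slack = 11
  C2: slack = 1
  C3: slack = 0 (binding)
  a ≥ 0: a = 9
  b ≥ 0: b = 0 (binding)
Binding constraints: C3, b ≥ 0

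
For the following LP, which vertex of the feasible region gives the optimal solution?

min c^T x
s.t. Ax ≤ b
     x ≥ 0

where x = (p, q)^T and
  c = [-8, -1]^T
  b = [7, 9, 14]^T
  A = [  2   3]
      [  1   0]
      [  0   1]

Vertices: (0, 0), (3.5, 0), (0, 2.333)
Evaluating z = -8p - q at each vertex:
  (0, 0): z = 0
  (3.5, 0): z = -28
  (0, 2.333): z = -2.333

The smallest value is z = -28, attained at (3.5, 0).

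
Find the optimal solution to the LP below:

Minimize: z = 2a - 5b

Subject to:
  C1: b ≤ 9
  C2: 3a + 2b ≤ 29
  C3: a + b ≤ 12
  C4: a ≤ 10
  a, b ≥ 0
a = 0, b = 9, z = -45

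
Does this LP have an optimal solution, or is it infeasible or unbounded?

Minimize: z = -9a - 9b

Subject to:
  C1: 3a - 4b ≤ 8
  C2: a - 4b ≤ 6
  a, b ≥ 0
Feasible point: (0, 0) satisfies every constraint, so the LP is feasible.
Direction d = (0, 1): for each constraint row a, a·d ≤ 0 —
  (3)(0) + (-4)(1) = -4 ≤ 0
  (1)(0) + (-4)(1) = -4 ≤ 0
and d ≥ 0, so (0, 0) + t·d stays feasible for every t ≥ 0. Along this ray z = -9a - 9b changes by -9 per unit t, so z → −∞.

Unbounded — the objective can decrease without bound over the feasible region.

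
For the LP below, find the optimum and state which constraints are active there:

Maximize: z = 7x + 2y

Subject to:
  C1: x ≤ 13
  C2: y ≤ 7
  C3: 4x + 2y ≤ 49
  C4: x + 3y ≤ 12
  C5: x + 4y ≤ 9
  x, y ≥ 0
Optimal: x = 9, y = 0
Binding: C5, y ≥ 0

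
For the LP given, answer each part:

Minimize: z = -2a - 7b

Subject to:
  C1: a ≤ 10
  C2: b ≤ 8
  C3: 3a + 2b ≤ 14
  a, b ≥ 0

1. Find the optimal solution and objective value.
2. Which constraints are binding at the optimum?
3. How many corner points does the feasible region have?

1. a = 0, b = 7, z = -49
2. C3, a ≥ 0
3. 3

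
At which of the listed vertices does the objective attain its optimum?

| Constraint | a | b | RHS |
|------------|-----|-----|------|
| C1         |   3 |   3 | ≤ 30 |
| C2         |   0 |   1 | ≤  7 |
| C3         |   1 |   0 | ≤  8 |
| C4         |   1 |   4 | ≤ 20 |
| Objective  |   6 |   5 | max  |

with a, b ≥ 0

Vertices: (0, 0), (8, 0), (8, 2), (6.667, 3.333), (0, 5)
(8, 2) with z = 58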